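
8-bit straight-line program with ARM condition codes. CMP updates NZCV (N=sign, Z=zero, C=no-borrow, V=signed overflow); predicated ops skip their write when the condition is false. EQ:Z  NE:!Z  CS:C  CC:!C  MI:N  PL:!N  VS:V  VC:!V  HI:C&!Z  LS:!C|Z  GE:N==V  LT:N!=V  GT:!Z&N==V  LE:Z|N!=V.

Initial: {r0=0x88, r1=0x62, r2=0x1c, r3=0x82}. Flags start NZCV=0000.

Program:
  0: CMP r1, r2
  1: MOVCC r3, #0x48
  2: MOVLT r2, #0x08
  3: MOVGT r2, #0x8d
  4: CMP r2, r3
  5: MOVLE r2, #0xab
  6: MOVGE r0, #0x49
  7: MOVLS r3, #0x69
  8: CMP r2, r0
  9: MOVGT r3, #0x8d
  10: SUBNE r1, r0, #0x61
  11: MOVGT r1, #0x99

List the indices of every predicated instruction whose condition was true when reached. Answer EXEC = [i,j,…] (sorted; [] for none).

[0] flags=0010 → (cmp)
[1] flags=0010 CC?F → skip
[2] flags=0010 LT?F → skip
[3] flags=0010 GT?T → r2=0x8d
[4] flags=0010 → (cmp)
[5] flags=0010 LE?F → skip
[6] flags=0010 GE?T → r0=0x49
[7] flags=0010 LS?F → skip
[8] flags=0011 → (cmp)
[9] flags=0011 GT?F → skip
[10] flags=0011 NE?T → r1=0xe8
[11] flags=0011 GT?F → skip

EXEC = [3,6,10]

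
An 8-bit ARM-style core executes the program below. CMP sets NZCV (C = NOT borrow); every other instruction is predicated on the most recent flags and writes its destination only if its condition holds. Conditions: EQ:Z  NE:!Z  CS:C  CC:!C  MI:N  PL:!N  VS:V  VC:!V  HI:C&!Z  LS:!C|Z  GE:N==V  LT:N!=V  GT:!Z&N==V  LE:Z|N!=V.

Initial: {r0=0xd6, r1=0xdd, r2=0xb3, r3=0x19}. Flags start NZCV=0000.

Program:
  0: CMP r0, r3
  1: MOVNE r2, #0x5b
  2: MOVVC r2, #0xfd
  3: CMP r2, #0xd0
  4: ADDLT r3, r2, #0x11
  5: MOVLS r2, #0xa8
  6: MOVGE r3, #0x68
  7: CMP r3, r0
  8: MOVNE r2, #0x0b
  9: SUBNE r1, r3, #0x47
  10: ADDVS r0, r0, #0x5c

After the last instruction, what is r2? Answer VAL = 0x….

VAL = 0x0b

[0] flags=1010 → (cmp)
[1] flags=1010 NE?T → r2=0x5b
[2] flags=1010 VC?T → r2=0xfd
[3] flags=0010 → (cmp)
[4] flags=0010 LT?F → skip
[5] flags=0010 LS?F → skip
[6] flags=0010 GE?T → r3=0x68
[7] flags=1001 → (cmp)
[8] flags=1001 NE?T → r2=0x0b
[9] flags=1001 NE?T → r1=0x21
[10] flags=1001 VS?T → r0=0x32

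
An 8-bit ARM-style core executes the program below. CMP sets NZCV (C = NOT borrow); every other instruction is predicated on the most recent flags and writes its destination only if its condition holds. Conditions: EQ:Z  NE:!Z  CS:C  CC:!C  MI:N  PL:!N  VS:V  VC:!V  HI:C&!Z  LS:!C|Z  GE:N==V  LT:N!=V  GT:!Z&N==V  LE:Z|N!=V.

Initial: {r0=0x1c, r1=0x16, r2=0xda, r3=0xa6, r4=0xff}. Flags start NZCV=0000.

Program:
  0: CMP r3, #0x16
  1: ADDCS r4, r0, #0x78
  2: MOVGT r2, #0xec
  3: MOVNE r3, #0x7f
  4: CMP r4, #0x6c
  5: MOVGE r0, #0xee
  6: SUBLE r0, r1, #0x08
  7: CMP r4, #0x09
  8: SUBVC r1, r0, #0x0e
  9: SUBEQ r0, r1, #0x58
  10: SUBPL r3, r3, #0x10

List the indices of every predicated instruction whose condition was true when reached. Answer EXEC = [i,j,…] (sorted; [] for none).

[0] flags=1010 → (cmp)
[1] flags=1010 CS?T → r4=0x94
[2] flags=1010 GT?F → skip
[3] flags=1010 NE?T → r3=0x7f
[4] flags=0011 → (cmp)
[5] flags=0011 GE?F → skip
[6] flags=0011 LE?T → r0=0x0e
[7] flags=1010 → (cmp)
[8] flags=1010 VC?T → r1=0x00
[9] flags=1010 EQ?F → skip
[10] flags=1010 PL?F → skip

EXEC = [1,3,6,8]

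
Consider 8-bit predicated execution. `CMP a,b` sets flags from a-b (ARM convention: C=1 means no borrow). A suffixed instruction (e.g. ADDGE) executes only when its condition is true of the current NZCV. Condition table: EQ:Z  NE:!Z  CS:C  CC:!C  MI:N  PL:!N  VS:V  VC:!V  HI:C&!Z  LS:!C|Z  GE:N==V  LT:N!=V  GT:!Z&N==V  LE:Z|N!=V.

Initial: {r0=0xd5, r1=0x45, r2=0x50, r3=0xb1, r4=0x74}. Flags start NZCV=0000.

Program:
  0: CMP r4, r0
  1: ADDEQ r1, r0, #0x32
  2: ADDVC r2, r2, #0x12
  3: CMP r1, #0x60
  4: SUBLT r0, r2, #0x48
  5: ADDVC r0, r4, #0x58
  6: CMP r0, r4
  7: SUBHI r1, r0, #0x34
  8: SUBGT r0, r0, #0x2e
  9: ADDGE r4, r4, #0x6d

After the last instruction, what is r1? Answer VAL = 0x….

VAL = 0x98

0: ✓ CMP  NZCV=1001
1: · ADDEQ
2: · ADDVC
3: ✓ CMP  NZCV=1000
4: ✓ SUBLT  r0←0x08
5: ✓ ADDVC  r0←0xcc
6: ✓ CMP  NZCV=0011
7: ✓ SUBHI  r1←0x98
8: · SUBGT
9: · ADDGE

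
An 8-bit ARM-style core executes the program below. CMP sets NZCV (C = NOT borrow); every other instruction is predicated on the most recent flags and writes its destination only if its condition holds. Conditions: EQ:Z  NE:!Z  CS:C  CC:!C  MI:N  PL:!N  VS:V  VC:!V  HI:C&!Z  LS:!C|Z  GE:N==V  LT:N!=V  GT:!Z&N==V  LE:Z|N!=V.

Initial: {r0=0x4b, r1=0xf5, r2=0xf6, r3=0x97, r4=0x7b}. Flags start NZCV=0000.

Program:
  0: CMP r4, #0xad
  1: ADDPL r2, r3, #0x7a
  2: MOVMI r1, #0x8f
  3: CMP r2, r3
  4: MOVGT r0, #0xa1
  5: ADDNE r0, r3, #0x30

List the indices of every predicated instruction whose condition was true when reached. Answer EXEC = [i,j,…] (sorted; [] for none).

[0] flags=1001 → (cmp)
[1] flags=1001 PL?F → skip
[2] flags=1001 MI?T → r1=0x8f
[3] flags=0010 → (cmp)
[4] flags=0010 GT?T → r0=0xa1
[5] flags=0010 NE?T → r0=0xc7

EXEC = [2,4,5]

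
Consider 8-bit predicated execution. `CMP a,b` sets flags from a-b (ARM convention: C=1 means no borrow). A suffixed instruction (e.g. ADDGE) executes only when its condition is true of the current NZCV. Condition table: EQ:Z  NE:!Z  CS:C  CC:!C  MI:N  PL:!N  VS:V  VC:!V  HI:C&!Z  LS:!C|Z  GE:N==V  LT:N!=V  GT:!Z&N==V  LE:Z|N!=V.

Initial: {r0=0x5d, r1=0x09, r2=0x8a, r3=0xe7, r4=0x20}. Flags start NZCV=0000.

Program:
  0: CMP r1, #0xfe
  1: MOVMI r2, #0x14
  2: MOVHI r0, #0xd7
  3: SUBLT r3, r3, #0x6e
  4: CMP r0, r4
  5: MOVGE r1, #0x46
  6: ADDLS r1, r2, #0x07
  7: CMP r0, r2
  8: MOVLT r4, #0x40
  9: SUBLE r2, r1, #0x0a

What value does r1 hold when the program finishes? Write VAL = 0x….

VAL = 0x46

0: ✓ CMP  NZCV=0000
1: · MOVMI
2: · MOVHI
3: · SUBLT
4: ✓ CMP  NZCV=0010
5: ✓ MOVGE  r1←0x46
6: · ADDLS
7: ✓ CMP  NZCV=1001
8: · MOVLT
9: · SUBLE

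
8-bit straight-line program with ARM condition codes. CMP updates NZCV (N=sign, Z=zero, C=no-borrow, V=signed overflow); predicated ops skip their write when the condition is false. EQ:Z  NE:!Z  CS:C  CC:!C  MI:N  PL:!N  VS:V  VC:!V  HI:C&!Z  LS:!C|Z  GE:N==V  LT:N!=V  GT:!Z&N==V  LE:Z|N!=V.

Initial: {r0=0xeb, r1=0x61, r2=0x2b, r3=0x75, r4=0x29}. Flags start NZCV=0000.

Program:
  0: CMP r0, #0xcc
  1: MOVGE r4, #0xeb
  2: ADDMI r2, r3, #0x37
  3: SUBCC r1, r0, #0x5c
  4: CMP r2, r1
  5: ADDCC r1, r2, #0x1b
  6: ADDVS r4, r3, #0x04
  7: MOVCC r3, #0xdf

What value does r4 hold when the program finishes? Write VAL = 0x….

VAL = 0xeb

0: ✓ CMP  NZCV=0010
1: ✓ MOVGE  r4←0xeb
2: · ADDMI
3: · SUBCC
4: ✓ CMP  NZCV=1000
5: ✓ ADDCC  r1←0x46
6: · ADDVS
7: ✓ MOVCC  r3←0xdf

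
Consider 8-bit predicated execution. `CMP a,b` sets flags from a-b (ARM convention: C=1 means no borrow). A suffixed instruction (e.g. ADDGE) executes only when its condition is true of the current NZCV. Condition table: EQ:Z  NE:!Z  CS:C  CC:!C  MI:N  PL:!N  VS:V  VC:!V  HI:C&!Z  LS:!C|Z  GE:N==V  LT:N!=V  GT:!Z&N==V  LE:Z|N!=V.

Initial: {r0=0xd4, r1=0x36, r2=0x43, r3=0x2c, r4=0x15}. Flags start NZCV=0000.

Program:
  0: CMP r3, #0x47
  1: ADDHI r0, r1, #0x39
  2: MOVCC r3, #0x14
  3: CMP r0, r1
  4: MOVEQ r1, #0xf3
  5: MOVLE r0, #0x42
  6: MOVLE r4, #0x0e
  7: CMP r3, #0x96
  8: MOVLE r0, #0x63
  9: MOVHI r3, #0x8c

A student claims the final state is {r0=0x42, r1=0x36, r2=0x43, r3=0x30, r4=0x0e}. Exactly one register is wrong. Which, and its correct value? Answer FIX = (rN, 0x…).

[0] flags=1000 → (cmp)
[1] flags=1000 HI?F → skip
[2] flags=1000 CC?T → r3=0x14
[3] flags=1010 → (cmp)
[4] flags=1010 EQ?F → skip
[5] flags=1010 LE?T → r0=0x42
[6] flags=1010 LE?T → r4=0x0e
[7] flags=0000 → (cmp)
[8] flags=0000 LE?F → skip
[9] flags=0000 HI?F → skip

FIX = (r3, 0x14)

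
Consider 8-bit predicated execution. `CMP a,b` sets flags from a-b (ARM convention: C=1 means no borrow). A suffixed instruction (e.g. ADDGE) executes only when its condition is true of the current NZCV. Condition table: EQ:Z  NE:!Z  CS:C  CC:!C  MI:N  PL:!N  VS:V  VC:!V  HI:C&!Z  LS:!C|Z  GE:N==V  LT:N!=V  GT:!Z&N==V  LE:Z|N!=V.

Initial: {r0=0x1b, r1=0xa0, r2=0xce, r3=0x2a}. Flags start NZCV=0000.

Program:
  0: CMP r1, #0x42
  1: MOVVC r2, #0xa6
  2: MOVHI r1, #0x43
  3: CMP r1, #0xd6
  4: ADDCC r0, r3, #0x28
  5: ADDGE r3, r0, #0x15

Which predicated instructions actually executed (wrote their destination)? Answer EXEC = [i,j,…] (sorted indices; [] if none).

EXEC = [2,4,5]

0: ✓ CMP  NZCV=0011
1: · MOVVC
2: ✓ MOVHI  r1←0x43
3: ✓ CMP  NZCV=0000
4: ✓ ADDCC  r0←0x52
5: ✓ ADDGE  r3←0x67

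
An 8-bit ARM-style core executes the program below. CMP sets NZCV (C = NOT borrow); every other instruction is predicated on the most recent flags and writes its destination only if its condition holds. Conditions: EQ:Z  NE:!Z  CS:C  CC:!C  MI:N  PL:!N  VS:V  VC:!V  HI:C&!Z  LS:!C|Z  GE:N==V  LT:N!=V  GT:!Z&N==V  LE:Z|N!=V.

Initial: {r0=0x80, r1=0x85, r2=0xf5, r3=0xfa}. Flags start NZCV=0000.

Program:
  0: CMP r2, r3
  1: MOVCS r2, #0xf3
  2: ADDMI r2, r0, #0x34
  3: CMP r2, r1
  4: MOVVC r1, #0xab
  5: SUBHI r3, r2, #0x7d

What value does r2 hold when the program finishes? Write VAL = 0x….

0: ✓ CMP  NZCV=1000
1: · MOVCS
2: ✓ ADDMI  r2←0xb4
3: ✓ CMP  NZCV=0010
4: ✓ MOVVC  r1←0xab
5: ✓ SUBHI  r3←0x37

VAL = 0xb4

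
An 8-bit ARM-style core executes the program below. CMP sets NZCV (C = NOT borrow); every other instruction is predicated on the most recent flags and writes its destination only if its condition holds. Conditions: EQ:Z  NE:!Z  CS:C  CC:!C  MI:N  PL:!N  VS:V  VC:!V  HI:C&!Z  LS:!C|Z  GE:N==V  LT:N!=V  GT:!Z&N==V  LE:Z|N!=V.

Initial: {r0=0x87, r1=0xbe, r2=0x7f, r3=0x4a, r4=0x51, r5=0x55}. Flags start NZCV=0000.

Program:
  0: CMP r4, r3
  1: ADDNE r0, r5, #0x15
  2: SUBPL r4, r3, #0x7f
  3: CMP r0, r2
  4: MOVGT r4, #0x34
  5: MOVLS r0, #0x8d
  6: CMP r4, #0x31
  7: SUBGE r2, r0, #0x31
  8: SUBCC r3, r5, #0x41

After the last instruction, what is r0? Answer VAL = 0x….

VAL = 0x8d

0: ✓ CMP  NZCV=0010
1: ✓ ADDNE  r0←0x6a
2: ✓ SUBPL  r4←0xcb
3: ✓ CMP  NZCV=1000
4: · MOVGT
5: ✓ MOVLS  r0←0x8d
6: ✓ CMP  NZCV=1010
7: · SUBGE
8: · SUBCC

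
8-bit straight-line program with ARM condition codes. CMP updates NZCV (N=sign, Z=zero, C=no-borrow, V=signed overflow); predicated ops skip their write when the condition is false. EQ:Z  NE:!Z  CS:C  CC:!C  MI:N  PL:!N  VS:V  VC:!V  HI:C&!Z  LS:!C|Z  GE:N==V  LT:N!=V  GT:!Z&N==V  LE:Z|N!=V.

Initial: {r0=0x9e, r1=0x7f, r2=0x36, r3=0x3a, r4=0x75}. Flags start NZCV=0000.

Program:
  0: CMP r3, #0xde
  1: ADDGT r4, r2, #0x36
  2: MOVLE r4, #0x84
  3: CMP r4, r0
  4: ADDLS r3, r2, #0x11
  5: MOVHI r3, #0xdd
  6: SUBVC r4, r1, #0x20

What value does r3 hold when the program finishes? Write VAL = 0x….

[0] flags=0000 → (cmp)
[1] flags=0000 GT?T → r4=0x6c
[2] flags=0000 LE?F → skip
[3] flags=1001 → (cmp)
[4] flags=1001 LS?T → r3=0x47
[5] flags=1001 HI?F → skip
[6] flags=1001 VC?F → skip

VAL = 0x47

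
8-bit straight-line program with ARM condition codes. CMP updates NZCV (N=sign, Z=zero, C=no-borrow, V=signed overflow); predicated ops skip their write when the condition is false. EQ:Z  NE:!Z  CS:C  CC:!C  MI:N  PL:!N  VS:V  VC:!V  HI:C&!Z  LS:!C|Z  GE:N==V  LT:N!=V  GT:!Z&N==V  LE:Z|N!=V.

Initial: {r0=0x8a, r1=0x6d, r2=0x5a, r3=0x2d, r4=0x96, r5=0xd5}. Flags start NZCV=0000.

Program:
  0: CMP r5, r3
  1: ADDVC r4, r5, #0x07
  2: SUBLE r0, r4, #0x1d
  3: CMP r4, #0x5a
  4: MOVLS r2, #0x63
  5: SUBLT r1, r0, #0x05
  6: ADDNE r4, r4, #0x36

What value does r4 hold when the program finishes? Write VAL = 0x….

[0] flags=1010 → (cmp)
[1] flags=1010 VC?T → r4=0xdc
[2] flags=1010 LE?T → r0=0xbf
[3] flags=1010 → (cmp)
[4] flags=1010 LS?F → skip
[5] flags=1010 LT?T → r1=0xba
[6] flags=1010 NE?T → r4=0x12

VAL = 0x12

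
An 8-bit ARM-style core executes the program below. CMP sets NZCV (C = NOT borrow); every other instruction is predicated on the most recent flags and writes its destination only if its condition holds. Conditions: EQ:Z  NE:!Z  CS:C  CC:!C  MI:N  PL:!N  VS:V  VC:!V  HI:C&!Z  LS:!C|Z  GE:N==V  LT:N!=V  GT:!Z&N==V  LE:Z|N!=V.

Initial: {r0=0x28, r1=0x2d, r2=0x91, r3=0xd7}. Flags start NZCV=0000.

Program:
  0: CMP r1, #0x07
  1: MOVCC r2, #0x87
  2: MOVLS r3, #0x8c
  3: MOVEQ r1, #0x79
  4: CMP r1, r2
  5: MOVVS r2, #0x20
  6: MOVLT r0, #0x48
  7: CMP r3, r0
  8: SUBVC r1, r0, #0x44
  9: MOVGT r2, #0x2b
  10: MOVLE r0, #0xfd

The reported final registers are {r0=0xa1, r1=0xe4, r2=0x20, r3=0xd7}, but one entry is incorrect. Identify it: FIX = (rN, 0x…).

FIX = (r0, 0xfd)

[0] flags=0010 → (cmp)
[1] flags=0010 CC?F → skip
[2] flags=0010 LS?F → skip
[3] flags=0010 EQ?F → skip
[4] flags=1001 → (cmp)
[5] flags=1001 VS?T → r2=0x20
[6] flags=1001 LT?F → skip
[7] flags=1010 → (cmp)
[8] flags=1010 VC?T → r1=0xe4
[9] flags=1010 GT?F → skip
[10] flags=1010 LE?T → r0=0xfd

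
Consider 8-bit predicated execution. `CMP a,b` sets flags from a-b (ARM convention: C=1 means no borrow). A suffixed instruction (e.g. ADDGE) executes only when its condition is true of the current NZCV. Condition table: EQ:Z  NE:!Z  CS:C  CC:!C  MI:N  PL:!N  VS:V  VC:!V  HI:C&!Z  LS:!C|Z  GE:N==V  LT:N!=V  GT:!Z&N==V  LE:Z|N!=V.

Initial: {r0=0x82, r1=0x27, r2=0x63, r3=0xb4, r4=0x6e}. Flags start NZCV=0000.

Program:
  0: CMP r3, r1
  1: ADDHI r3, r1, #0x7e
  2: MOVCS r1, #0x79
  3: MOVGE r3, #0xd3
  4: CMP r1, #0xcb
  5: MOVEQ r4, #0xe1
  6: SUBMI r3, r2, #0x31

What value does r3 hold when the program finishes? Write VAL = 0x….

VAL = 0x32

0: ✓ CMP  NZCV=1010
1: ✓ ADDHI  r3←0xa5
2: ✓ MOVCS  r1←0x79
3: · MOVGE
4: ✓ CMP  NZCV=1001
5: · MOVEQ
6: ✓ SUBMI  r3←0x32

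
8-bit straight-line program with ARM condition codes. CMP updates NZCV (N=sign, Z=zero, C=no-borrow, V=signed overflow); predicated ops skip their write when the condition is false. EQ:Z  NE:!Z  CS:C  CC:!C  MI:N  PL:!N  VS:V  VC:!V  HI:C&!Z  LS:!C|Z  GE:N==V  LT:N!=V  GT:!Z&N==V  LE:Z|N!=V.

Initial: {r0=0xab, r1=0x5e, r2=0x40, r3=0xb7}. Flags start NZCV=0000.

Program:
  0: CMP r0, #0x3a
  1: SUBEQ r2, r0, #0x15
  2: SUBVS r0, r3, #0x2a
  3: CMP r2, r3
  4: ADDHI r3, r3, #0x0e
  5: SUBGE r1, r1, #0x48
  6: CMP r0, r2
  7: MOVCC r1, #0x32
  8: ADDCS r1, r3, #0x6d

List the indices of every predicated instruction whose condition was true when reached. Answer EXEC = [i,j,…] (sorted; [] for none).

[0] flags=0011 → (cmp)
[1] flags=0011 EQ?F → skip
[2] flags=0011 VS?T → r0=0x8d
[3] flags=1001 → (cmp)
[4] flags=1001 HI?F → skip
[5] flags=1001 GE?T → r1=0x16
[6] flags=0011 → (cmp)
[7] flags=0011 CC?F → skip
[8] flags=0011 CS?T → r1=0x24

EXEC = [2,5,8]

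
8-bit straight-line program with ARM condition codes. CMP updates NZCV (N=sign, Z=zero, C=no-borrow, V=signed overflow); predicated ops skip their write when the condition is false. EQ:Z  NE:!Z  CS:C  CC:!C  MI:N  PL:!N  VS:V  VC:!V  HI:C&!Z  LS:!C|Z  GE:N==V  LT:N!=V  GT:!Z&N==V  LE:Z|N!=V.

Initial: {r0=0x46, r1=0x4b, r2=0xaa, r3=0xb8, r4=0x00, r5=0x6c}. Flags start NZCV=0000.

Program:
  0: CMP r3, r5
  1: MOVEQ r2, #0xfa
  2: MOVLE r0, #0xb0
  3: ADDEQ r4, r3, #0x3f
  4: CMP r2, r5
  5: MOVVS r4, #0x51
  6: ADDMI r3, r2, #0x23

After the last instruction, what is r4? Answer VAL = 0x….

0: ✓ CMP  NZCV=0011
1: · MOVEQ
2: ✓ MOVLE  r0←0xb0
3: · ADDEQ
4: ✓ CMP  NZCV=0011
5: ✓ MOVVS  r4←0x51
6: · ADDMI

VAL = 0x51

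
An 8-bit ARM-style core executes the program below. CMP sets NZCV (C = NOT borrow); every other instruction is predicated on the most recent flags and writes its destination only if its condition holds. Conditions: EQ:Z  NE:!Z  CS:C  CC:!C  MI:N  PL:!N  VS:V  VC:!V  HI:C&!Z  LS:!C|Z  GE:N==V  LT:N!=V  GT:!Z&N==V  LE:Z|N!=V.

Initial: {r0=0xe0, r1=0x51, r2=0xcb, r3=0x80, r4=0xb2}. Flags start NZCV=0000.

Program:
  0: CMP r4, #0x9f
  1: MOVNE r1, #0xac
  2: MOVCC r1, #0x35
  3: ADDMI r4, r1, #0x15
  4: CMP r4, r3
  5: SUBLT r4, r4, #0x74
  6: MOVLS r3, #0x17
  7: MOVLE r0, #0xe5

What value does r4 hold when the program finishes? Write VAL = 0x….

[0] flags=0010 → (cmp)
[1] flags=0010 NE?T → r1=0xac
[2] flags=0010 CC?F → skip
[3] flags=0010 MI?F → skip
[4] flags=0010 → (cmp)
[5] flags=0010 LT?F → skip
[6] flags=0010 LS?F → skip
[7] flags=0010 LE?F → skip

VAL = 0xb2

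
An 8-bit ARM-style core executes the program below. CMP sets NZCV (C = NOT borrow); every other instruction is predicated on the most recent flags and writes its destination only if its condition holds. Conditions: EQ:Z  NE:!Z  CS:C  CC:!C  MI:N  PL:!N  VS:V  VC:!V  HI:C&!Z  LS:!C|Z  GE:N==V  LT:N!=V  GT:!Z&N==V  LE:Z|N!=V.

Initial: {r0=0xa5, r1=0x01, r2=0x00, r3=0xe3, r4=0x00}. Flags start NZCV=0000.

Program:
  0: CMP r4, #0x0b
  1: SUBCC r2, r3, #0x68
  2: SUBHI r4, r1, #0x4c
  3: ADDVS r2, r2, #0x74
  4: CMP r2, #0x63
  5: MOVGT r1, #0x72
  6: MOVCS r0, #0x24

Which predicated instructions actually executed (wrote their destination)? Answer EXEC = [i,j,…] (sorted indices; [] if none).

0: ✓ CMP  NZCV=1000
1: ✓ SUBCC  r2←0x7b
2: · SUBHI
3: · ADDVS
4: ✓ CMP  NZCV=0010
5: ✓ MOVGT  r1←0x72
6: ✓ MOVCS  r0←0x24

EXEC = [1,5,6]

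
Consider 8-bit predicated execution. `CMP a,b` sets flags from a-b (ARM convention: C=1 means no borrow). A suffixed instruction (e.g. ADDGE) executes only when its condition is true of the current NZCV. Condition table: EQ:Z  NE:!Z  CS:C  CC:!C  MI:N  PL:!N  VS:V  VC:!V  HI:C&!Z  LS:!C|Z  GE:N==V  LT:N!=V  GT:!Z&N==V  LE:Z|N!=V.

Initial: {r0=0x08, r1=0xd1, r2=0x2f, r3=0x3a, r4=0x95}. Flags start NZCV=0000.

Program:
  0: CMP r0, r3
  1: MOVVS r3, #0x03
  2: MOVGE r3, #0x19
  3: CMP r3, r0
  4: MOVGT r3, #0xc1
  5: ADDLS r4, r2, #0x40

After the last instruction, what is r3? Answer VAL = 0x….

[0] flags=1000 → (cmp)
[1] flags=1000 VS?F → skip
[2] flags=1000 GE?F → skip
[3] flags=0010 → (cmp)
[4] flags=0010 GT?T → r3=0xc1
[5] flags=0010 LS?F → skip

VAL = 0xc1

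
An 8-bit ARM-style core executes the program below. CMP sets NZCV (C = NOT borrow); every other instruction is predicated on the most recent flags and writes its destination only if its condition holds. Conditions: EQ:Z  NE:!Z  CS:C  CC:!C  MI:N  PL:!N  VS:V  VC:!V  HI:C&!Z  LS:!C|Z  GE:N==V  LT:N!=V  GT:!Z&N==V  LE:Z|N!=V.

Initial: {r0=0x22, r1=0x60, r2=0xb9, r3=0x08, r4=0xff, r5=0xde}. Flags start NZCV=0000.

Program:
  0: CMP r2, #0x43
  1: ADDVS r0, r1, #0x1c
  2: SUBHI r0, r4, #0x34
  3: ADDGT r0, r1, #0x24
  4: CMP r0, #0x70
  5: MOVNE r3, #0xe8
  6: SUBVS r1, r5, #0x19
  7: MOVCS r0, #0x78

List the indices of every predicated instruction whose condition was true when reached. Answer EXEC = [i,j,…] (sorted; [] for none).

0: ✓ CMP  NZCV=0011
1: ✓ ADDVS  r0←0x7c
2: ✓ SUBHI  r0←0xcb
3: · ADDGT
4: ✓ CMP  NZCV=0011
5: ✓ MOVNE  r3←0xe8
6: ✓ SUBVS  r1←0xc5
7: ✓ MOVCS  r0←0x78

EXEC = [1,2,5,6,7]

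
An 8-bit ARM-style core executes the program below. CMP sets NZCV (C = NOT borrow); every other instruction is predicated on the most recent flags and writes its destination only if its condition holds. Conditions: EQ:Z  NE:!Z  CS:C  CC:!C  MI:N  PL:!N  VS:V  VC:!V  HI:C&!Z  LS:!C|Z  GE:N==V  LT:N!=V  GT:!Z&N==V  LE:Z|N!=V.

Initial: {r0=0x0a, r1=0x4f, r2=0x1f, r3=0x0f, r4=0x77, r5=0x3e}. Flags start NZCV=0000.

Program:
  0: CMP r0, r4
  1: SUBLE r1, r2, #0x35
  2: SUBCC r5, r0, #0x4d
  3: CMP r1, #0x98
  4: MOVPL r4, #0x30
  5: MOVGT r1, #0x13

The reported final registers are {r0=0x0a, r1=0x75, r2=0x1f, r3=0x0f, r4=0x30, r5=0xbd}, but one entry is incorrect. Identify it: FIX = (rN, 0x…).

FIX = (r1, 0x13)

[0] flags=1000 → (cmp)
[1] flags=1000 LE?T → r1=0xea
[2] flags=1000 CC?T → r5=0xbd
[3] flags=0010 → (cmp)
[4] flags=0010 PL?T → r4=0x30
[5] flags=0010 GT?T → r1=0x13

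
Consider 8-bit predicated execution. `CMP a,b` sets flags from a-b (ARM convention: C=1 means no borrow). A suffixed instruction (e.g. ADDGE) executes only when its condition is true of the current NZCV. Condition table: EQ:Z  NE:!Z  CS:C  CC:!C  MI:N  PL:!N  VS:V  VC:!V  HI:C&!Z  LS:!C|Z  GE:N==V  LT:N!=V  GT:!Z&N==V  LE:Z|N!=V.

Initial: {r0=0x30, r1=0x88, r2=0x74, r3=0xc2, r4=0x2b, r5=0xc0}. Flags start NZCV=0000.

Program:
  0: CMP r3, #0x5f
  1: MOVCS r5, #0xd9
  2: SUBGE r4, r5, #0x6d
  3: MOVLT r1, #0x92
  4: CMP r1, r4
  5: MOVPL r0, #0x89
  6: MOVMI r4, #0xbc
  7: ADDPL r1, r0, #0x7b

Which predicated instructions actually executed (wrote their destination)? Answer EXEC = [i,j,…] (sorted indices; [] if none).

EXEC = [1,3,5,7]

[0] flags=0011 → (cmp)
[1] flags=0011 CS?T → r5=0xd9
[2] flags=0011 GE?F → skip
[3] flags=0011 LT?T → r1=0x92
[4] flags=0011 → (cmp)
[5] flags=0011 PL?T → r0=0x89
[6] flags=0011 MI?F → skip
[7] flags=0011 PL?T → r1=0x04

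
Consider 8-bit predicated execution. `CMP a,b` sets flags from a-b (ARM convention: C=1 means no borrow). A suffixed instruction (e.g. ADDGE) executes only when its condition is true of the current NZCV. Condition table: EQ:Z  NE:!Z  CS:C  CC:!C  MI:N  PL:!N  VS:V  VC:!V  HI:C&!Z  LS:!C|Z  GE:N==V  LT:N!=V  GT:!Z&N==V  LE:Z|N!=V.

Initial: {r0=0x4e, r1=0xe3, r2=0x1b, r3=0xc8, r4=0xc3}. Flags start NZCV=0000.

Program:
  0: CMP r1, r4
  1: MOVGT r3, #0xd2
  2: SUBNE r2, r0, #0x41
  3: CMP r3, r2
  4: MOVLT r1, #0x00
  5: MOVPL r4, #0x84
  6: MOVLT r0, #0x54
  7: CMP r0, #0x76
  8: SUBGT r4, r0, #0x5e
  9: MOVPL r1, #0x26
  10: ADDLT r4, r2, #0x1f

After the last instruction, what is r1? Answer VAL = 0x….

VAL = 0x00

[0] flags=0010 → (cmp)
[1] flags=0010 GT?T → r3=0xd2
[2] flags=0010 NE?T → r2=0x0d
[3] flags=1010 → (cmp)
[4] flags=1010 LT?T → r1=0x00
[5] flags=1010 PL?F → skip
[6] flags=1010 LT?T → r0=0x54
[7] flags=1000 → (cmp)
[8] flags=1000 GT?F → skip
[9] flags=1000 PL?F → skip
[10] flags=1000 LT?T → r4=0x2c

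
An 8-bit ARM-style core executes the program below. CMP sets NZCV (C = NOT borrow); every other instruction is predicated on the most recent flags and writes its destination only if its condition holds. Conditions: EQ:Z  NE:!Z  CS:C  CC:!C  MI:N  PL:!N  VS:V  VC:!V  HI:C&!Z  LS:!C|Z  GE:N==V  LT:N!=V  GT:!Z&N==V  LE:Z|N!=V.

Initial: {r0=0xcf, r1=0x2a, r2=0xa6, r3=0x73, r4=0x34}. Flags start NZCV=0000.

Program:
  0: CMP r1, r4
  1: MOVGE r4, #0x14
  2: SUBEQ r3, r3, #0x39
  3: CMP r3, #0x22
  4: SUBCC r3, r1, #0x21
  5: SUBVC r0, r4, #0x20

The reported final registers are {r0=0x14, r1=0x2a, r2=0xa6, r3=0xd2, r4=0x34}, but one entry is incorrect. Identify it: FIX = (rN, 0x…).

0: ✓ CMP  NZCV=1000
1: · MOVGE
2: · SUBEQ
3: ✓ CMP  NZCV=0010
4: · SUBCC
5: ✓ SUBVC  r0←0x14

FIX = (r3, 0x73)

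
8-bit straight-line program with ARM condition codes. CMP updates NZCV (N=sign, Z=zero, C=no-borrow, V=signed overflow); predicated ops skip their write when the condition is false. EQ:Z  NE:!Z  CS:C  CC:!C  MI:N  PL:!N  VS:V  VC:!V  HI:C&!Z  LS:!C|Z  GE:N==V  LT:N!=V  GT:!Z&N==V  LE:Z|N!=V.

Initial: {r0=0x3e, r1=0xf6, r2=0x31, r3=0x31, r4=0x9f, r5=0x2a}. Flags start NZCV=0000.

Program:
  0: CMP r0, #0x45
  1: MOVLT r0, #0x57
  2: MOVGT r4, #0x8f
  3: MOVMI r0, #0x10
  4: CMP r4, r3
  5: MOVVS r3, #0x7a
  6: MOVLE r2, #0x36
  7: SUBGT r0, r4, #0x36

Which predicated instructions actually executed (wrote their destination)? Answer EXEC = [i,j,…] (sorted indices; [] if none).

EXEC = [1,3,5,6]

0: ✓ CMP  NZCV=1000
1: ✓ MOVLT  r0←0x57
2: · MOVGT
3: ✓ MOVMI  r0←0x10
4: ✓ CMP  NZCV=0011
5: ✓ MOVVS  r3←0x7a
6: ✓ MOVLE  r2←0x36
7: · SUBGT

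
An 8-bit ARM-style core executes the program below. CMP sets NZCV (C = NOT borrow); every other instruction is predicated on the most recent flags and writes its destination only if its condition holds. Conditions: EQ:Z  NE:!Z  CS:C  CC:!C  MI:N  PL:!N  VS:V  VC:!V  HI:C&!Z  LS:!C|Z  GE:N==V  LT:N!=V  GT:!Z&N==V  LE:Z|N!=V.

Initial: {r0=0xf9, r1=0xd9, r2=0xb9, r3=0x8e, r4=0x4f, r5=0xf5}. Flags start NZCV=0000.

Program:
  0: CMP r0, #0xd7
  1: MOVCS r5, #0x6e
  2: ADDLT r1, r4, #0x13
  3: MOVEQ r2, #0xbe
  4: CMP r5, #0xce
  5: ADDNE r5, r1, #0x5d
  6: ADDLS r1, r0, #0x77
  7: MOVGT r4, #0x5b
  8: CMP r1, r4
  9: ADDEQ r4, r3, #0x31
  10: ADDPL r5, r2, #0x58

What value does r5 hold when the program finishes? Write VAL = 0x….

[0] flags=0010 → (cmp)
[1] flags=0010 CS?T → r5=0x6e
[2] flags=0010 LT?F → skip
[3] flags=0010 EQ?F → skip
[4] flags=1001 → (cmp)
[5] flags=1001 NE?T → r5=0x36
[6] flags=1001 LS?T → r1=0x70
[7] flags=1001 GT?T → r4=0x5b
[8] flags=0010 → (cmp)
[9] flags=0010 EQ?F → skip
[10] flags=0010 PL?T → r5=0x11

VAL = 0x11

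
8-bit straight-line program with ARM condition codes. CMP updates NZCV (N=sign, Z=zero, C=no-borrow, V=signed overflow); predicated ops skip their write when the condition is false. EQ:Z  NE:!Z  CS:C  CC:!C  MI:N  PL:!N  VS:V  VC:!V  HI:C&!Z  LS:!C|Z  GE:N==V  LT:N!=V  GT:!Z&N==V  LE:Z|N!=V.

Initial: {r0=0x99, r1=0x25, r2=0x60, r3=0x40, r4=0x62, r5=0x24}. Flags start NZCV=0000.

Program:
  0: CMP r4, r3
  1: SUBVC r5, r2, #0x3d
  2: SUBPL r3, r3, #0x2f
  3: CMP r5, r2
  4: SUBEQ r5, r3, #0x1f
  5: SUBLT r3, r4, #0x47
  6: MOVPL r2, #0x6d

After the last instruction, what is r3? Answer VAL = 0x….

VAL = 0x1b

[0] flags=0010 → (cmp)
[1] flags=0010 VC?T → r5=0x23
[2] flags=0010 PL?T → r3=0x11
[3] flags=1000 → (cmp)
[4] flags=1000 EQ?F → skip
[5] flags=1000 LT?T → r3=0x1b
[6] flags=1000 PL?F → skip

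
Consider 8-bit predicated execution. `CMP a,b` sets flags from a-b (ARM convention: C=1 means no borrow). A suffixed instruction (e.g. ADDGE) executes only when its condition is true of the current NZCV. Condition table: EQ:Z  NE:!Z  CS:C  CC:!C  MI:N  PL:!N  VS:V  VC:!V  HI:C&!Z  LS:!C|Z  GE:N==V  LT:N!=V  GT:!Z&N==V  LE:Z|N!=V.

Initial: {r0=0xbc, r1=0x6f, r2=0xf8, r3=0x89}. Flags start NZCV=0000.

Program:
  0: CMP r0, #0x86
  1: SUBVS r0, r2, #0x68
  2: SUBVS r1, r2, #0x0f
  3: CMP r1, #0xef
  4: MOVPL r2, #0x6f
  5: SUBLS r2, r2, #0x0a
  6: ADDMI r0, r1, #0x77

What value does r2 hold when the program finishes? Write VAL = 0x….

0: ✓ CMP  NZCV=0010
1: · SUBVS
2: · SUBVS
3: ✓ CMP  NZCV=1001
4: · MOVPL
5: ✓ SUBLS  r2←0xee
6: ✓ ADDMI  r0←0xe6

VAL = 0xee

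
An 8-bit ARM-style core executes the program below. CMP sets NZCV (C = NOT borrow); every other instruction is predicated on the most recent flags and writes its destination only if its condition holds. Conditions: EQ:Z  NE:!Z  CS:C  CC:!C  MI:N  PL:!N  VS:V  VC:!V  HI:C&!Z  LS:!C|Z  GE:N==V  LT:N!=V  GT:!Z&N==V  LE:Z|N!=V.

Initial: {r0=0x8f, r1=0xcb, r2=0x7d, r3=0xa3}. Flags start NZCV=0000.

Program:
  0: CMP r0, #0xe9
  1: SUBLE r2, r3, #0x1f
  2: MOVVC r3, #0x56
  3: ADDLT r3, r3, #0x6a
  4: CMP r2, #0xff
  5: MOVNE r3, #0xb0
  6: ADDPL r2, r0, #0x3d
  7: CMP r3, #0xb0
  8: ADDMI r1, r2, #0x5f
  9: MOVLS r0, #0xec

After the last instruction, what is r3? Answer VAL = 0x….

0: ✓ CMP  NZCV=1000
1: ✓ SUBLE  r2←0x84
2: ✓ MOVVC  r3←0x56
3: ✓ ADDLT  r3←0xc0
4: ✓ CMP  NZCV=1000
5: ✓ MOVNE  r3←0xb0
6: · ADDPL
7: ✓ CMP  NZCV=0110
8: · ADDMI
9: ✓ MOVLS  r0←0xec

VAL = 0xb0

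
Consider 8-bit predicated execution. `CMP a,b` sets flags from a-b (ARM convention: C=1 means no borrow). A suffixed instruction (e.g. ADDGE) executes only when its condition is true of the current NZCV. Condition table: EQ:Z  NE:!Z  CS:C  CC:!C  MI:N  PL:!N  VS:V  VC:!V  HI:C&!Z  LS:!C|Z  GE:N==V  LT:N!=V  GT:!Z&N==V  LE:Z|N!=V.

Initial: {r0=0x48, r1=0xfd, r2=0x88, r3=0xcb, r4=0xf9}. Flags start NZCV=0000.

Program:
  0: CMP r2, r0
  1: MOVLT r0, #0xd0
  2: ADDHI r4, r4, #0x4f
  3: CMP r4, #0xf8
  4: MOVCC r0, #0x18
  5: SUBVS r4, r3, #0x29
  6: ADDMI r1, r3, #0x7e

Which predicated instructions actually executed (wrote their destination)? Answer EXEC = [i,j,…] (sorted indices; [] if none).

EXEC = [1,2,4]

[0] flags=0011 → (cmp)
[1] flags=0011 LT?T → r0=0xd0
[2] flags=0011 HI?T → r4=0x48
[3] flags=0000 → (cmp)
[4] flags=0000 CC?T → r0=0x18
[5] flags=0000 VS?F → skip
[6] flags=0000 MI?F → skip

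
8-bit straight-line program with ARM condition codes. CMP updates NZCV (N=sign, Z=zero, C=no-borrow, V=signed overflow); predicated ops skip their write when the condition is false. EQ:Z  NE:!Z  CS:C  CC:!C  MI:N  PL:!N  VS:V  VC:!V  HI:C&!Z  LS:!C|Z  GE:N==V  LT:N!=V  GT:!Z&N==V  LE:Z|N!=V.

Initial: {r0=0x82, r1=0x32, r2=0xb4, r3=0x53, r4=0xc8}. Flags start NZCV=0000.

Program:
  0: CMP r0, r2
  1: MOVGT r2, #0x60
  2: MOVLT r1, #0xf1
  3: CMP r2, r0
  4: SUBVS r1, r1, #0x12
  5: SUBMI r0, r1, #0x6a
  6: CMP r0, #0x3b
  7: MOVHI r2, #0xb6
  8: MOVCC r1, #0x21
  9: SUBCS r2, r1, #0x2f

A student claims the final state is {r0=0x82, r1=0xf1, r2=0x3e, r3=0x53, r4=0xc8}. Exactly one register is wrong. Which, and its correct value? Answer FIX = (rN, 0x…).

FIX = (r2, 0xc2)

0: ✓ CMP  NZCV=1000
1: · MOVGT
2: ✓ MOVLT  r1←0xf1
3: ✓ CMP  NZCV=0010
4: · SUBVS
5: · SUBMI
6: ✓ CMP  NZCV=0011
7: ✓ MOVHI  r2←0xb6
8: · MOVCC
9: ✓ SUBCS  r2←0xc2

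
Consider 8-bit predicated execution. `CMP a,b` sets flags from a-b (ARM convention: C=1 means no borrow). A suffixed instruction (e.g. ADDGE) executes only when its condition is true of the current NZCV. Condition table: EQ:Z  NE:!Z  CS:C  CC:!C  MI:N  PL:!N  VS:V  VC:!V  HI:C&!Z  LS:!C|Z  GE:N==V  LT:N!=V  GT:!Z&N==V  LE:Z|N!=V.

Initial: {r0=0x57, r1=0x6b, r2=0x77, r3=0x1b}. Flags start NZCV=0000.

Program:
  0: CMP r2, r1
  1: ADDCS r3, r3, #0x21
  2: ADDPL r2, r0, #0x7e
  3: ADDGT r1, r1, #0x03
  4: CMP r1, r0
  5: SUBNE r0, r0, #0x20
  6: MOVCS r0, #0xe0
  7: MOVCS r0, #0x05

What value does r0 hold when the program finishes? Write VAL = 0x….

0: ✓ CMP  NZCV=0010
1: ✓ ADDCS  r3←0x3c
2: ✓ ADDPL  r2←0xd5
3: ✓ ADDGT  r1←0x6e
4: ✓ CMP  NZCV=0010
5: ✓ SUBNE  r0←0x37
6: ✓ MOVCS  r0←0xe0
7: ✓ MOVCS  r0←0x05

VAL = 0x05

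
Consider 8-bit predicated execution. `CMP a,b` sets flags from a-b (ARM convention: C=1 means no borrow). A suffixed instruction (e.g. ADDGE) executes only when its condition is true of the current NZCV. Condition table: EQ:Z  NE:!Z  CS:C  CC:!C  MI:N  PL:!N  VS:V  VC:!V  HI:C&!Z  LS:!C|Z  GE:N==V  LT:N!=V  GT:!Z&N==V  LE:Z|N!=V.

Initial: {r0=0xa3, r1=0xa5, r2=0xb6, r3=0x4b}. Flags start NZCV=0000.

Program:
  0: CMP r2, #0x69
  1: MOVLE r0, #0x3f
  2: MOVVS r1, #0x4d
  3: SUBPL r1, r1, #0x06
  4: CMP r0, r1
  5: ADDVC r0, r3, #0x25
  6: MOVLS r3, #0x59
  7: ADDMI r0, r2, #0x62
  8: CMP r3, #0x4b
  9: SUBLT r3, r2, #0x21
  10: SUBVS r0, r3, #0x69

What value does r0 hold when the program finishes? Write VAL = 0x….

VAL = 0x18

[0] flags=0011 → (cmp)
[1] flags=0011 LE?T → r0=0x3f
[2] flags=0011 VS?T → r1=0x4d
[3] flags=0011 PL?T → r1=0x47
[4] flags=1000 → (cmp)
[5] flags=1000 VC?T → r0=0x70
[6] flags=1000 LS?T → r3=0x59
[7] flags=1000 MI?T → r0=0x18
[8] flags=0010 → (cmp)
[9] flags=0010 LT?F → skip
[10] flags=0010 VS?F → skip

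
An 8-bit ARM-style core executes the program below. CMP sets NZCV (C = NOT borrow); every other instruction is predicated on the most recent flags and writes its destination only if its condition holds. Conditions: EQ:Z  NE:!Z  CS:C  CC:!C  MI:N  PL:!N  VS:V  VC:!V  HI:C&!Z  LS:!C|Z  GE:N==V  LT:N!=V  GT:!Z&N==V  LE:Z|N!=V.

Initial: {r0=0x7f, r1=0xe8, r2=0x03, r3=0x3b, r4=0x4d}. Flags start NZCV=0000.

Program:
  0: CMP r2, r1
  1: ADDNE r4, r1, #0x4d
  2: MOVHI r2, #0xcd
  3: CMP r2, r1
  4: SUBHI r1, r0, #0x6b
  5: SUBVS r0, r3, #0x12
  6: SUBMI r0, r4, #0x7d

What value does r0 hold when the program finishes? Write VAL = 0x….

VAL = 0x7f

0: ✓ CMP  NZCV=0000
1: ✓ ADDNE  r4←0x35
2: · MOVHI
3: ✓ CMP  NZCV=0000
4: · SUBHI
5: · SUBVS
6: · SUBMI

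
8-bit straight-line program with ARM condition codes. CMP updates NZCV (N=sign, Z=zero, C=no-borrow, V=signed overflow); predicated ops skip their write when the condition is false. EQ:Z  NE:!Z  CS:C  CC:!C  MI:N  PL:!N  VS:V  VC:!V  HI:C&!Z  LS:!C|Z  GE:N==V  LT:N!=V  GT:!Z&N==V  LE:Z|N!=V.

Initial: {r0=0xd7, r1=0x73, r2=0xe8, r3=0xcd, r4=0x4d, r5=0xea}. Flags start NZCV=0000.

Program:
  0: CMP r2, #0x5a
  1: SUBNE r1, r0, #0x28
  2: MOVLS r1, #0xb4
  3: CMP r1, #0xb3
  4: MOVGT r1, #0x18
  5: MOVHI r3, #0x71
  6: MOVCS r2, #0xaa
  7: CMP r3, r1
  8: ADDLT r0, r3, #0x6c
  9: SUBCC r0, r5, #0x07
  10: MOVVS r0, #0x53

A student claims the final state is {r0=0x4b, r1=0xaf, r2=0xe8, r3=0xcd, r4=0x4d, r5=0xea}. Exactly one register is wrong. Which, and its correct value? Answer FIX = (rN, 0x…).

0: ✓ CMP  NZCV=1010
1: ✓ SUBNE  r1←0xaf
2: · MOVLS
3: ✓ CMP  NZCV=1000
4: · MOVGT
5: · MOVHI
6: · MOVCS
7: ✓ CMP  NZCV=0010
8: · ADDLT
9: · SUBCC
10: · MOVVS

FIX = (r0, 0xd7)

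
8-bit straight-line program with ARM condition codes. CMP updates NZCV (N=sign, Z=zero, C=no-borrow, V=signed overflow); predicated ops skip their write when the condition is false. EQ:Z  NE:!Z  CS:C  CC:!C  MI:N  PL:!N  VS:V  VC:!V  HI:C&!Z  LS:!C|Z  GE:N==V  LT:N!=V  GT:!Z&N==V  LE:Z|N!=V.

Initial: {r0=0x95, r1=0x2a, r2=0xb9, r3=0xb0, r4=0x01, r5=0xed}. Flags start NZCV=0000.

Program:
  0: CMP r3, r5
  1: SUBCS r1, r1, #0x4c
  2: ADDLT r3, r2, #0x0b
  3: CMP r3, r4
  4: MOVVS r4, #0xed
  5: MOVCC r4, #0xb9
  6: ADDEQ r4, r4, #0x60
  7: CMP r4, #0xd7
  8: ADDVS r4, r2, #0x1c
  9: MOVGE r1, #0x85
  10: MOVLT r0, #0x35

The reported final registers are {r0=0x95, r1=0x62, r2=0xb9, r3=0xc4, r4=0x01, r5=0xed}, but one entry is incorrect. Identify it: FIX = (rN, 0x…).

[0] flags=1000 → (cmp)
[1] flags=1000 CS?F → skip
[2] flags=1000 LT?T → r3=0xc4
[3] flags=1010 → (cmp)
[4] flags=1010 VS?F → skip
[5] flags=1010 CC?F → skip
[6] flags=1010 EQ?F → skip
[7] flags=0000 → (cmp)
[8] flags=0000 VS?F → skip
[9] flags=0000 GE?T → r1=0x85
[10] flags=0000 LT?F → skip

FIX = (r1, 0x85)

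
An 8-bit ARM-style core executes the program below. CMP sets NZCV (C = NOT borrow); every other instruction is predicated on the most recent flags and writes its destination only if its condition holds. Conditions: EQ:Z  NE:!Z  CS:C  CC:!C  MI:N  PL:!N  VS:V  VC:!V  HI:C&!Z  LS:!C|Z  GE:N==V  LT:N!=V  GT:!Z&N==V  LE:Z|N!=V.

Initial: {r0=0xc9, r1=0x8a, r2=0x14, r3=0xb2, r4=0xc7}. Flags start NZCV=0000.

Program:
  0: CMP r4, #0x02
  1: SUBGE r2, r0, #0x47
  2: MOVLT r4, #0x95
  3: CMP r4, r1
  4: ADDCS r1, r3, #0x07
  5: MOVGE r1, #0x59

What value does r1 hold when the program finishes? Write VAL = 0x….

[0] flags=1010 → (cmp)
[1] flags=1010 GE?F → skip
[2] flags=1010 LT?T → r4=0x95
[3] flags=0010 → (cmp)
[4] flags=0010 CS?T → r1=0xb9
[5] flags=0010 GE?T → r1=0x59

VAL = 0x59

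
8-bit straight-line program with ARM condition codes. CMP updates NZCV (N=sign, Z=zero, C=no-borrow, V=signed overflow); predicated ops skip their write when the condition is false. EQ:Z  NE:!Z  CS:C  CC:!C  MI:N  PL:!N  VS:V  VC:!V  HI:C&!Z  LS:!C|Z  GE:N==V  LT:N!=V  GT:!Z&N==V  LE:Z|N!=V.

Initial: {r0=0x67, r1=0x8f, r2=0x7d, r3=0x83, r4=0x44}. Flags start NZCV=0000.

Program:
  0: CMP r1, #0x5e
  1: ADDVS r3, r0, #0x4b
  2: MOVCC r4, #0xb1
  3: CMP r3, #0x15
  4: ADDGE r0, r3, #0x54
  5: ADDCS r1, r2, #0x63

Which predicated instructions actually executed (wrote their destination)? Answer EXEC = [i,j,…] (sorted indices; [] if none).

0: ✓ CMP  NZCV=0011
1: ✓ ADDVS  r3←0xb2
2: · MOVCC
3: ✓ CMP  NZCV=1010
4: · ADDGE
5: ✓ ADDCS  r1←0xe0

EXEC = [1,5]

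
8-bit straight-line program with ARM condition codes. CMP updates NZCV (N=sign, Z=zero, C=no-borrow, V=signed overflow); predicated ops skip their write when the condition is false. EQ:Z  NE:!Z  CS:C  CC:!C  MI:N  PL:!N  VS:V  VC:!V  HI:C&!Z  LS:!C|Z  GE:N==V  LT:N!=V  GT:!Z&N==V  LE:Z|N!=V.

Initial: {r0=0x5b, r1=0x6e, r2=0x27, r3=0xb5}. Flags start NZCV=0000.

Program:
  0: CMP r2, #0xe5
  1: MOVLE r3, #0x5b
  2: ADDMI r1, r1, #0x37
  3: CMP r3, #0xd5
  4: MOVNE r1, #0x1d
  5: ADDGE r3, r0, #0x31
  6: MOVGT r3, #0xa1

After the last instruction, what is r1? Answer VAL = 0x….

[0] flags=0000 → (cmp)
[1] flags=0000 LE?F → skip
[2] flags=0000 MI?F → skip
[3] flags=1000 → (cmp)
[4] flags=1000 NE?T → r1=0x1d
[5] flags=1000 GE?F → skip
[6] flags=1000 GT?F → skip

VAL = 0x1d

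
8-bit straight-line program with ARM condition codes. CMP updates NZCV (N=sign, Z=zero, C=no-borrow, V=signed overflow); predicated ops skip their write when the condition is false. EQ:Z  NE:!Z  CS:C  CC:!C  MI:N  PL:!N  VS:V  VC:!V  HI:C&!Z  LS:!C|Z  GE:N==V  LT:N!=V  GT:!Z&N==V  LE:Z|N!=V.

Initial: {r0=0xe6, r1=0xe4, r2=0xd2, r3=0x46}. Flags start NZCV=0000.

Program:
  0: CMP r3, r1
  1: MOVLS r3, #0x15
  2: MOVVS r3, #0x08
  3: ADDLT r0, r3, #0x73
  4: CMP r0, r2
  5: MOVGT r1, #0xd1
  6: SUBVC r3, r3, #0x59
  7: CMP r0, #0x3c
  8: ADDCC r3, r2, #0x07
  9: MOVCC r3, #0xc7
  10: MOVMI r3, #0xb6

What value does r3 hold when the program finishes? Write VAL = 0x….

VAL = 0xb6

0: ✓ CMP  NZCV=0000
1: ✓ MOVLS  r3←0x15
2: · MOVVS
3: · ADDLT
4: ✓ CMP  NZCV=0010
5: ✓ MOVGT  r1←0xd1
6: ✓ SUBVC  r3←0xbc
7: ✓ CMP  NZCV=1010
8: · ADDCC
9: · MOVCC
10: ✓ MOVMI  r3←0xb6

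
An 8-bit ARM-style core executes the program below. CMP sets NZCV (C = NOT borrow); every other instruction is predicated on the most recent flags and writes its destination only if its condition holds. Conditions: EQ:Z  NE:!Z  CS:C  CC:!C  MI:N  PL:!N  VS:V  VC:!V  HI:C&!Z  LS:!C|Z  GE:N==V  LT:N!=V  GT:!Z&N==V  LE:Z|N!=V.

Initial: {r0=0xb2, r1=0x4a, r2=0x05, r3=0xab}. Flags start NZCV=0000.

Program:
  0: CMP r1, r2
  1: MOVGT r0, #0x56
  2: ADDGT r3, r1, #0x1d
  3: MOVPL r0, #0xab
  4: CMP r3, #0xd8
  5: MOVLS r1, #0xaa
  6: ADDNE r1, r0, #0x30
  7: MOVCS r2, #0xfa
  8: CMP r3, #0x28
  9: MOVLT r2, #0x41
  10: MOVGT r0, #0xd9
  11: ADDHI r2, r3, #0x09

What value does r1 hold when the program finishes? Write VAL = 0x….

0: ✓ CMP  NZCV=0010
1: ✓ MOVGT  r0←0x56
2: ✓ ADDGT  r3←0x67
3: ✓ MOVPL  r0←0xab
4: ✓ CMP  NZCV=1001
5: ✓ MOVLS  r1←0xaa
6: ✓ ADDNE  r1←0xdb
7: · MOVCS
8: ✓ CMP  NZCV=0010
9: · MOVLT
10: ✓ MOVGT  r0←0xd9
11: ✓ ADDHI  r2←0x70

VAL = 0xdb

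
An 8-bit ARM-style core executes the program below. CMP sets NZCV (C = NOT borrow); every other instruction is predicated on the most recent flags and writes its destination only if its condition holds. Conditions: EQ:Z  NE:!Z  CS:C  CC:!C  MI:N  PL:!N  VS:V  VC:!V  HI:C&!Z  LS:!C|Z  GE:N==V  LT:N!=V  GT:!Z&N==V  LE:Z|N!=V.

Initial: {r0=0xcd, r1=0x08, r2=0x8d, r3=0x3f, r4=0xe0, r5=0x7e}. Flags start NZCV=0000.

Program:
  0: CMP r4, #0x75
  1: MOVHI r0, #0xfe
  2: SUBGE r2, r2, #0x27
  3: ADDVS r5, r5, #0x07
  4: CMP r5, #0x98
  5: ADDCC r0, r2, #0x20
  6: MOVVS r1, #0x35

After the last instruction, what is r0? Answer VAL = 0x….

0: ✓ CMP  NZCV=0011
1: ✓ MOVHI  r0←0xfe
2: · SUBGE
3: ✓ ADDVS  r5←0x85
4: ✓ CMP  NZCV=1000
5: ✓ ADDCC  r0←0xad
6: · MOVVS

VAL = 0xad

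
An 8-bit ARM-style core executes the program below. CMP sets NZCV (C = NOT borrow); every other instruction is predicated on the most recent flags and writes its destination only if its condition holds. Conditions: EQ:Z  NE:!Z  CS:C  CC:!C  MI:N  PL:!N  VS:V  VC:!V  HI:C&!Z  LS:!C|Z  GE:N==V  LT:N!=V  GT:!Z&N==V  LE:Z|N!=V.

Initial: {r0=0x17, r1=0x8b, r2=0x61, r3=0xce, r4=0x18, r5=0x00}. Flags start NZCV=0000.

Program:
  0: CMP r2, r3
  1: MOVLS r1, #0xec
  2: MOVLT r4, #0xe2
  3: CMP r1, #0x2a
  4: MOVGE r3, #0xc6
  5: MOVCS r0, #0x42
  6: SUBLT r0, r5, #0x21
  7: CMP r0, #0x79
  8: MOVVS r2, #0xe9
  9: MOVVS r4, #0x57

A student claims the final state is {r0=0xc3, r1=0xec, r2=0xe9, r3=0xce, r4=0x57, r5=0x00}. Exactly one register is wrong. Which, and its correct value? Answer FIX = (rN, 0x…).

[0] flags=1001 → (cmp)
[1] flags=1001 LS?T → r1=0xec
[2] flags=1001 LT?F → skip
[3] flags=1010 → (cmp)
[4] flags=1010 GE?F → skip
[5] flags=1010 CS?T → r0=0x42
[6] flags=1010 LT?T → r0=0xdf
[7] flags=0011 → (cmp)
[8] flags=0011 VS?T → r2=0xe9
[9] flags=0011 VS?T → r4=0x57

FIX = (r0, 0xdf)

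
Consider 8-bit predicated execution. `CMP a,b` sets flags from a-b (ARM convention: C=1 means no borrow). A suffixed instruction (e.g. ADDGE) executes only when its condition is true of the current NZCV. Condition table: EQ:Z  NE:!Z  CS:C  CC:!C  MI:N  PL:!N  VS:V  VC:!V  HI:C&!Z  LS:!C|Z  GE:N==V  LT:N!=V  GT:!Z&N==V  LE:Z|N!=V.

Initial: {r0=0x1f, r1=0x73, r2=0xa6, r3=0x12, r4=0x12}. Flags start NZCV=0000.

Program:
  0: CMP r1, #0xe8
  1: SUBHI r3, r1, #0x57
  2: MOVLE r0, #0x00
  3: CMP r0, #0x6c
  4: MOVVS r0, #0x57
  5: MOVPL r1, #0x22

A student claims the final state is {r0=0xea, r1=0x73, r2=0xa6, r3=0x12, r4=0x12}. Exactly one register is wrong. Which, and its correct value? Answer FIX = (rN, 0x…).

0: ✓ CMP  NZCV=1001
1: · SUBHI
2: · MOVLE
3: ✓ CMP  NZCV=1000
4: · MOVVS
5: · MOVPL

FIX = (r0, 0x1f)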